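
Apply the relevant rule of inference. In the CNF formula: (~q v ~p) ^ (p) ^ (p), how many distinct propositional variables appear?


Identify each variable that appears in the formula.
Variables found: p, q
Count = 2

2


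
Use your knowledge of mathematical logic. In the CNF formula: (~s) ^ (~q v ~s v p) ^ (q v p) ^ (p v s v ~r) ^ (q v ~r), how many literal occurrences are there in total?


Counting literals in each clause:
Clause 1: 1 literal(s)
Clause 2: 3 literal(s)
Clause 3: 2 literal(s)
Clause 4: 3 literal(s)
Clause 5: 2 literal(s)
Total = 11

11


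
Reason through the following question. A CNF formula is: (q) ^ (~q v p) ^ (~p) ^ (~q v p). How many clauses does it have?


A CNF formula is a conjunction of clauses.
Clauses are separated by ^.
Counting the conjuncts: 4 clauses.

4


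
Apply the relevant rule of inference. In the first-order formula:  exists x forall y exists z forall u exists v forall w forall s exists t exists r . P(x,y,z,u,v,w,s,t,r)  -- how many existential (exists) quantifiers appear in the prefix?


Quantifier prefix: exists x forall y exists z forall u exists v forall w forall s exists t exists r
Mark each quantifier type:
  E U E U E U U E E
Universal count = 4, Existential count = 5
Asked for existential (exists) quantifiers: 5

5


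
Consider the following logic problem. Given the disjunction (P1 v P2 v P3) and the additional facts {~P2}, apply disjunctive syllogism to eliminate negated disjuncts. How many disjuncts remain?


Original disjuncts (3): P1, P2, P3
Negated (eliminate): ~P2
Remaining disjuncts: P1, P3
Count = 3 - 1 = 2

2


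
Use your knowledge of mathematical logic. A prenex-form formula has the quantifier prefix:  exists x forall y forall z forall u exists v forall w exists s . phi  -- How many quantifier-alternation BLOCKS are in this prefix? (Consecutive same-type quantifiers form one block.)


Quantifier-type sequence: E A A A E A E  (A=forall, E=exists)
Group into maximal same-type runs:
  Ex1 | Ax3 | Ex1 | Ax1 | Ex1
Number of blocks = 5

5


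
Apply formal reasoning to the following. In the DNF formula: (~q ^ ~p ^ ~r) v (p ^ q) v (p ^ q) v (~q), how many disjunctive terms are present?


A DNF formula is a disjunction of terms (conjunctions).
Terms are separated by v.
Counting the disjuncts: 4 terms.

4


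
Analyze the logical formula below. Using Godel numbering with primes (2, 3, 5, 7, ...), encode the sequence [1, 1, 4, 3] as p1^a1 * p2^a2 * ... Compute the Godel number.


Encode each element as an exponent of the corresponding prime:
  2^1 = 2
  3^1 = 3
  5^4 = 625
  7^3 = 343
Product = 2 * 3 * 625 * 343 = 1286250

1286250


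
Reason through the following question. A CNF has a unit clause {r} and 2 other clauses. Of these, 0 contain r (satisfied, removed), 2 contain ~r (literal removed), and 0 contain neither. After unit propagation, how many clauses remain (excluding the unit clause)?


Satisfied (removed): 0
Shortened (remain): 2
Unchanged (remain): 0
Remaining = 2 + 0 = 2

2


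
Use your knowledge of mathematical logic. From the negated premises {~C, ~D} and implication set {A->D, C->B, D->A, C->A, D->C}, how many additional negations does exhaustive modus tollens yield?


Initial negated facts: {~C, ~D}
Apply modus tollens to closure:
  ~D and A->D  =>  ~A
Final negated: {~A, ~C, ~D}
New negations: {~A}
Count = 1

1


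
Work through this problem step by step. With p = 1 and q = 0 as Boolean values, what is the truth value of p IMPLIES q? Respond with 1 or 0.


p = 1, q = 0
Operation: p IMPLIES q
Evaluate: 1 IMPLIES 0 = 0

0


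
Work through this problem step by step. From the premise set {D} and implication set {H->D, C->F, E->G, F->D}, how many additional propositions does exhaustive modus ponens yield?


Initial facts: {D}
Apply modus ponens to closure:
  (no implication fires)
Final known: {D}
New propositions: {(none)}
Count = 0

0


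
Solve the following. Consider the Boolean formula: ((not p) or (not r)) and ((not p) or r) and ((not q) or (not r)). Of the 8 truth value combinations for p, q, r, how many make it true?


Evaluate all 8 assignments for p, q, r:
p=0, q=0, r=0: 1
p=0, q=0, r=1: 1
p=0, q=1, r=0: 1
p=0, q=1, r=1: 0
p=1, q=0, r=0: 0
p=1, q=0, r=1: 0
p=1, q=1, r=0: 0
p=1, q=1, r=1: 0
Satisfying count = 3

3


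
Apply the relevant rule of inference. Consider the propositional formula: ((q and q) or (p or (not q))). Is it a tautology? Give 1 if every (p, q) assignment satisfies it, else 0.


Check all 4 assignments:
p=0, q=0: 1
p=0, q=1: 1
p=1, q=0: 1
p=1, q=1: 1
Satisfying count = 4/4.
Tautology iff count = 4: yes.

1


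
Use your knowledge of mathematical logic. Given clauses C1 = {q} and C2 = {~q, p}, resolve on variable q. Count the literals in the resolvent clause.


Remove q from C1 and ~q from C2.
C1 remainder: {}
C2 remainder: {p}
Union (resolvent): {p}
Resolvent has 1 literal(s).

1


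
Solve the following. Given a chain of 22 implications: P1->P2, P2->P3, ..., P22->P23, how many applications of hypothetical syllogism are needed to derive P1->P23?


With 22 implications in a chain connecting 23 propositions:
P1->P2, P2->P3, ..., P22->P23
Steps needed = (number of implications) - 1 = 22 - 1 = 21

21


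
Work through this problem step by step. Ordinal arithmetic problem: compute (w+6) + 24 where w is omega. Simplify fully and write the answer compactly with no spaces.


Compute (w+6) + 24.
Ordinal + is associative but NOT commutative; for finite n>0, n + w = w but w + n stays w+n.
By associativity: (w+6) + 24 = w + (6+24) = w+30.
Result = w+30

w+30


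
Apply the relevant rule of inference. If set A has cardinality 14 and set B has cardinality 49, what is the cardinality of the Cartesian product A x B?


The Cartesian product A x B contains all ordered pairs (a, b).
|A x B| = |A| * |B| = 14 * 49 = 686

686


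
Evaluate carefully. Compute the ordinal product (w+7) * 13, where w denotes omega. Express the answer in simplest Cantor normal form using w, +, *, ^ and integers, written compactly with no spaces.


Compute (w+7) * 13.
Ordinal * is associative and left-distributive over +, but NOT commutative; for finite n>1, n*w = w but w*n stays w*n.
(w+7) * 13 = (w+7) repeated 13 times. Each intermediate +7 is absorbed by the following w; only the last survives: w*13+7.
Result = w*13+7

w*13+7


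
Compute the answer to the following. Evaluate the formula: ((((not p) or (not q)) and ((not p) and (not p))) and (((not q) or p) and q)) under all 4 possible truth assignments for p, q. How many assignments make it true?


Check all 4 assignments:
p=0, q=0: 0
p=0, q=1: 0
p=1, q=0: 0
p=1, q=1: 0
Count of True = 0

0


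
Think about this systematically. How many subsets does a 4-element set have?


The power set of a set with n elements has 2^n elements.
|P(S)| = 2^4 = 16

16


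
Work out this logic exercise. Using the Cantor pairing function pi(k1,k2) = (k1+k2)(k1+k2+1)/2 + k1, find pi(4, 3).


k1 + k2 = 7
(k1+k2)(k1+k2+1)/2 = 7 * 8 / 2 = 28
pi = 28 + 4 = 32

32


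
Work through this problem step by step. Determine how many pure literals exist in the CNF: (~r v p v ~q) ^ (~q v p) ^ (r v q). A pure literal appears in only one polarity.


Check each variable for pure literal status:
p: pure positive
q: mixed (not pure)
r: mixed (not pure)
Pure literal count = 1

1


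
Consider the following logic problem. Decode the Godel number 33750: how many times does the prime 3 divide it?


Factorize 33750 by dividing by 3 repeatedly.
Division steps: 3 divides 33750 exactly 3 time(s).
Exponent of 3 = 3

3


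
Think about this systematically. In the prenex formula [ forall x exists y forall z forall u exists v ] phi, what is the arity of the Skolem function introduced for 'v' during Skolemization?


Quantifier prefix: forall x exists y forall z forall u exists v
'v' is existentially quantified at position 5.
Universal variables preceding it: x, z, u
Skolem function arity = 3

3


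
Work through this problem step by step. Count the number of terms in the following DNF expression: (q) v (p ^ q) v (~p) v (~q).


A DNF formula is a disjunction of terms (conjunctions).
Terms are separated by v.
Counting the disjuncts: 4 terms.

4


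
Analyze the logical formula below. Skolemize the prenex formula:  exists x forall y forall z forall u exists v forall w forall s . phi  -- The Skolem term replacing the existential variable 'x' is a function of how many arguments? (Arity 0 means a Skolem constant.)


Quantifier prefix: exists x forall y forall z forall u exists v forall w forall s
'x' is existentially quantified at position 1.
No universal quantifiers precede it.
Skolem function arity = 0 (a Skolem constant)

0


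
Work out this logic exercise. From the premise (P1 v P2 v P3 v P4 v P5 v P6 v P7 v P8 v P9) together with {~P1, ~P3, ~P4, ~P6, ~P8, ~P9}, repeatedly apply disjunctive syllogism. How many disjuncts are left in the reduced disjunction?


Original disjuncts (9): P1, P2, P3, P4, P5, P6, P7, P8, P9
Negated (eliminate): ~P1, ~P3, ~P4, ~P6, ~P8, ~P9
Remaining disjuncts: P2, P5, P7
Count = 9 - 6 = 3

3


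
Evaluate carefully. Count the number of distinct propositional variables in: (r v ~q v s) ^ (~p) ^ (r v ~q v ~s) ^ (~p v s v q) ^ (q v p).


Identify each variable that appears in the formula.
Variables found: p, q, r, s
Count = 4

4


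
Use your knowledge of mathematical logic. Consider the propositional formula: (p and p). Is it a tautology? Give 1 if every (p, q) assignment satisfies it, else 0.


Check all 4 assignments:
p=0, q=0: 0
p=0, q=1: 0
p=1, q=0: 1
p=1, q=1: 1
Satisfying count = 2/4.
Tautology iff count = 4: no.

0


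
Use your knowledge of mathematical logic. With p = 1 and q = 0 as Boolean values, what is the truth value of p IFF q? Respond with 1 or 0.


p = 1, q = 0
Operation: p IFF q
Evaluate: 1 IFF 0 = 0

0


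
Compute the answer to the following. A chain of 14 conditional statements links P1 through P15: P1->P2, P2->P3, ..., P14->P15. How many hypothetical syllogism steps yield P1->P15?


With 14 implications in a chain connecting 15 propositions:
P1->P2, P2->P3, ..., P14->P15
Steps needed = (number of implications) - 1 = 14 - 1 = 13

13


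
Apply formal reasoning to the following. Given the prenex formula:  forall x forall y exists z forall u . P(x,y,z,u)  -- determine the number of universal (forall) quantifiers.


Quantifier prefix: forall x forall y exists z forall u
Mark each quantifier type:
  U U E U
Universal count = 3, Existential count = 1
Asked for universal (forall) quantifiers: 3

3


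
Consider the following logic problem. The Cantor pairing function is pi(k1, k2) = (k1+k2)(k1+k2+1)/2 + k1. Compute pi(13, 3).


k1 + k2 = 16
(k1+k2)(k1+k2+1)/2 = 16 * 17 / 2 = 136
pi = 136 + 13 = 149

149


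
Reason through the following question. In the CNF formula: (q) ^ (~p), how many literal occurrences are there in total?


Counting literals in each clause:
Clause 1: 1 literal(s)
Clause 2: 1 literal(s)
Total = 2

2


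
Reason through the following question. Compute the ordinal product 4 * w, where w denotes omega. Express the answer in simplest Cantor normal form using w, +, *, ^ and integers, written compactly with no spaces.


Compute 4 * w.
Ordinal * is associative and left-distributive over +, but NOT commutative; for finite n>1, n*w = w but w*n stays w*n.
For finite n>0, n * w = sup{n*k : k<w} = w. So 4 * w = w.
Result = w

w


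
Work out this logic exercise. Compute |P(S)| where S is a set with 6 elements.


The power set of a set with n elements has 2^n elements.
|P(S)| = 2^6 = 64

64


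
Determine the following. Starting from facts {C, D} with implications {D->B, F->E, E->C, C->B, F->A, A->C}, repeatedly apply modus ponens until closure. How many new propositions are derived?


Initial facts: {C, D}
Apply modus ponens to closure:
  D and D->B  =>  B
Final known: {B, C, D}
New propositions: {B}
Count = 1

1


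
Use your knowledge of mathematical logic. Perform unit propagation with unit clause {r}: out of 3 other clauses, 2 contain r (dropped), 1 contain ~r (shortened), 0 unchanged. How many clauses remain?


Satisfied (removed): 2
Shortened (remain): 1
Unchanged (remain): 0
Remaining = 1 + 0 = 1

1


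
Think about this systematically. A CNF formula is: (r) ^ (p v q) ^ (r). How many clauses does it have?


A CNF formula is a conjunction of clauses.
Clauses are separated by ^.
Counting the conjuncts: 3 clauses.

3


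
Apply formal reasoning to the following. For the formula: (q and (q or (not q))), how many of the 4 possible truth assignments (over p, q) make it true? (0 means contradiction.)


Check all 4 assignments:
p=0, q=0: 0
p=0, q=1: 1
p=1, q=0: 0
p=1, q=1: 1
Count of True = 2

2


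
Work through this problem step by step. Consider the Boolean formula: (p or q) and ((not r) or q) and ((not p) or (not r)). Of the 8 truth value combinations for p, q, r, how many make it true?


Evaluate all 8 assignments for p, q, r:
p=0, q=0, r=0: 0
p=0, q=0, r=1: 0
p=0, q=1, r=0: 1
p=0, q=1, r=1: 1
p=1, q=0, r=0: 1
p=1, q=0, r=1: 0
p=1, q=1, r=0: 1
p=1, q=1, r=1: 0
Satisfying count = 4

4


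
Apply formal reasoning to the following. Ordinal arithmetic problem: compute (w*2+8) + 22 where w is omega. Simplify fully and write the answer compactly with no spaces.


Compute (w*2+8) + 22.
Ordinal + is associative but NOT commutative; for finite n>0, n + w = w but w + n stays w+n.
By associativity: (w*2+8) + 22 = w*2 + (8+22) = w*2+30.
Result = w*2+30

w*2+30


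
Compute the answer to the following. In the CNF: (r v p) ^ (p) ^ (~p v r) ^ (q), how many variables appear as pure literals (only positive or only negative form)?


Check each variable for pure literal status:
p: mixed (not pure)
q: pure positive
r: pure positive
Pure literal count = 2

2


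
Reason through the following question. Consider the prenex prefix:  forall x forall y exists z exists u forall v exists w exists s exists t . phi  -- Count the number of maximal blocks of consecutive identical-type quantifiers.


Quantifier-type sequence: A A E E A E E E  (A=forall, E=exists)
Group into maximal same-type runs:
  Ax2 | Ex2 | Ax1 | Ex3
Number of blocks = 4

4


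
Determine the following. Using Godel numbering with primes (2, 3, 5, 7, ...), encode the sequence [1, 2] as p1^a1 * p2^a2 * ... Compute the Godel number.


Encode each element as an exponent of the corresponding prime:
  2^1 = 2
  3^2 = 9
Product = 2 * 9 = 18

18


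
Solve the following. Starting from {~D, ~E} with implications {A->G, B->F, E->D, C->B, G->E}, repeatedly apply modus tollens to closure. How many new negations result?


Initial negated facts: {~D, ~E}
Apply modus tollens to closure:
  ~E and G->E  =>  ~G
  ~G and A->G  =>  ~A
Final negated: {~A, ~D, ~E, ~G}
New negations: {~A, ~G}
Count = 2

2


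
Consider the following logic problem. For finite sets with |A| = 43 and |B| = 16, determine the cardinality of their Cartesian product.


The Cartesian product A x B contains all ordered pairs (a, b).
|A x B| = |A| * |B| = 43 * 16 = 688

688


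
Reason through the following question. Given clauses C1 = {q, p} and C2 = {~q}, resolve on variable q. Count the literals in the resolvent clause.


Remove q from C1 and ~q from C2.
C1 remainder: {p}
C2 remainder: {}
Union (resolvent): {p}
Resolvent has 1 literal(s).

1


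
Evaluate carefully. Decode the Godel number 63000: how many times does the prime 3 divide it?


Factorize 63000 by dividing by 3 repeatedly.
Division steps: 3 divides 63000 exactly 2 time(s).
Exponent of 3 = 2

2


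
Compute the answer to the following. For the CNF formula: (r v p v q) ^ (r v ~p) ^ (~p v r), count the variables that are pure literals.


Check each variable for pure literal status:
p: mixed (not pure)
q: pure positive
r: pure positive
Pure literal count = 2

2


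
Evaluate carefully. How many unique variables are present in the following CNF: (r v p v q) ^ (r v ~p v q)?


Identify each variable that appears in the formula.
Variables found: p, q, r
Count = 3

3


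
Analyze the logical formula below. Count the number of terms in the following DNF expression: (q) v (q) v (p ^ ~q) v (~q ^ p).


A DNF formula is a disjunction of terms (conjunctions).
Terms are separated by v.
Counting the disjuncts: 4 terms.

4


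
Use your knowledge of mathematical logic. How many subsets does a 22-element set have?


The power set of a set with n elements has 2^n elements.
|P(S)| = 2^22 = 4194304

4194304


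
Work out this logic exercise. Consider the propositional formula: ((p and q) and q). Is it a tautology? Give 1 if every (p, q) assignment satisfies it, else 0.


Check all 4 assignments:
p=0, q=0: 0
p=0, q=1: 0
p=1, q=0: 0
p=1, q=1: 1
Satisfying count = 1/4.
Tautology iff count = 4: no.

0


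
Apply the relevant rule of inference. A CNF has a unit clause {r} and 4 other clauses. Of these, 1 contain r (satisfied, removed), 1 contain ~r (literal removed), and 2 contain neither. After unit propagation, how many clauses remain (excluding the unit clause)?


Satisfied (removed): 1
Shortened (remain): 1
Unchanged (remain): 2
Remaining = 1 + 2 = 3

3


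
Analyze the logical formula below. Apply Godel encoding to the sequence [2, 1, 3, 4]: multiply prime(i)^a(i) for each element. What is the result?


Encode each element as an exponent of the corresponding prime:
  2^2 = 4
  3^1 = 3
  5^3 = 125
  7^4 = 2401
Product = 4 * 3 * 125 * 2401 = 3601500

3601500


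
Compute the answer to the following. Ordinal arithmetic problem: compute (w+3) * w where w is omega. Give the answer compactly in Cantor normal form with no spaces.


Compute (w+3) * w.
Ordinal * is associative and left-distributive over +, but NOT commutative; for finite n>1, n*w = w but w*n stays w*n.
(w+3) * w = sup{(w+3)*k : k<w} = sup{w*k+3} = w^2 (the +3 tail is absorbed in the limit).
Result = w^2

w^2


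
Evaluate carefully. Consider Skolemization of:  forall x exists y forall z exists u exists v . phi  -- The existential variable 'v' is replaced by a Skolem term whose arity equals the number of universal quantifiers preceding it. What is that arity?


Quantifier prefix: forall x exists y forall z exists u exists v
'v' is existentially quantified at position 5.
Universal variables preceding it: x, z
Skolem function arity = 2

2


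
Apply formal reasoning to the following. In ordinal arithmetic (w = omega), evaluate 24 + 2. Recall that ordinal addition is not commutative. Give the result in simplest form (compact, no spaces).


Compute 24 + 2.
Ordinal + is associative but NOT commutative; for finite n>0, n + w = w but w + n stays w+n.
Both operands finite; ordinal + agrees with natural +: 24 + 2 = 26.
Result = 26

26


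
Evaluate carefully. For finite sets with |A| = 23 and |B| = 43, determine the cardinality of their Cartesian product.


The Cartesian product A x B contains all ordered pairs (a, b).
|A x B| = |A| * |B| = 23 * 43 = 989

989


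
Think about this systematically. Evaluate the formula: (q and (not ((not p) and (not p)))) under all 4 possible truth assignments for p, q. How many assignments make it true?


Check all 4 assignments:
p=0, q=0: 0
p=0, q=1: 0
p=1, q=0: 0
p=1, q=1: 1
Count of True = 1

1


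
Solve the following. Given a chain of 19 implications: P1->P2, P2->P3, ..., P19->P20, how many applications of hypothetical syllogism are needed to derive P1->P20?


With 19 implications in a chain connecting 20 propositions:
P1->P2, P2->P3, ..., P19->P20
Steps needed = (number of implications) - 1 = 19 - 1 = 18

18


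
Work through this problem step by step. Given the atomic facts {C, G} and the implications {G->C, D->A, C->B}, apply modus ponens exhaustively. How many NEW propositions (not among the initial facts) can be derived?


Initial facts: {C, G}
Apply modus ponens to closure:
  C and C->B  =>  B
Final known: {B, C, G}
New propositions: {B}
Count = 1

1


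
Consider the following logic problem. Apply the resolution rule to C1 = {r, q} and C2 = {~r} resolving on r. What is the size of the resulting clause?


Remove r from C1 and ~r from C2.
C1 remainder: {q}
C2 remainder: {}
Union (resolvent): {q}
Resolvent has 1 literal(s).

1


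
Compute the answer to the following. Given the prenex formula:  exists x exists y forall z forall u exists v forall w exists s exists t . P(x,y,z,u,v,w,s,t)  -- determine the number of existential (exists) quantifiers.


Quantifier prefix: exists x exists y forall z forall u exists v forall w exists s exists t
Mark each quantifier type:
  E E U U E U E E
Universal count = 3, Existential count = 5
Asked for existential (exists) quantifiers: 5

5


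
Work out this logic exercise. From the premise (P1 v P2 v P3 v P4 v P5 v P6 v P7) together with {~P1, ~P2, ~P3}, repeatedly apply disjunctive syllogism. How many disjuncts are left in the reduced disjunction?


Original disjuncts (7): P1, P2, P3, P4, P5, P6, P7
Negated (eliminate): ~P1, ~P2, ~P3
Remaining disjuncts: P4, P5, P6, P7
Count = 7 - 3 = 4

4


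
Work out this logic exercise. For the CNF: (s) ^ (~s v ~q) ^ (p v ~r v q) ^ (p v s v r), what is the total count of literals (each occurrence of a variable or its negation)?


Counting literals in each clause:
Clause 1: 1 literal(s)
Clause 2: 2 literal(s)
Clause 3: 3 literal(s)
Clause 4: 3 literal(s)
Total = 9

9


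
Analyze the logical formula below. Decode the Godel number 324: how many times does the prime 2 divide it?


Factorize 324 by dividing by 2 repeatedly.
Division steps: 2 divides 324 exactly 2 time(s).
Exponent of 2 = 2

2


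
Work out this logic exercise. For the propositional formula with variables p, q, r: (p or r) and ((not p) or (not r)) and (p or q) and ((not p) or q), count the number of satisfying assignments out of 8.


Evaluate all 8 assignments for p, q, r:
p=0, q=0, r=0: 0
p=0, q=0, r=1: 0
p=0, q=1, r=0: 0
p=0, q=1, r=1: 1
p=1, q=0, r=0: 0
p=1, q=0, r=1: 0
p=1, q=1, r=0: 1
p=1, q=1, r=1: 0
Satisfying count = 2

2


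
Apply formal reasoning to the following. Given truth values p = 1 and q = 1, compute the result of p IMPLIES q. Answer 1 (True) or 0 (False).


p = 1, q = 1
Operation: p IMPLIES q
Evaluate: 1 IMPLIES 1 = 1

1


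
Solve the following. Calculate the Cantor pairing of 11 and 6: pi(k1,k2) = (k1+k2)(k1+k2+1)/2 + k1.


k1 + k2 = 17
(k1+k2)(k1+k2+1)/2 = 17 * 18 / 2 = 153
pi = 153 + 11 = 164

164


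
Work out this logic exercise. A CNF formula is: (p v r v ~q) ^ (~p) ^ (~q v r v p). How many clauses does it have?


A CNF formula is a conjunction of clauses.
Clauses are separated by ^.
Counting the conjuncts: 3 clauses.

3


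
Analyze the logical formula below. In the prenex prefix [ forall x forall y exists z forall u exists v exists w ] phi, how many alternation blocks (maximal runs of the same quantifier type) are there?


Quantifier-type sequence: A A E A E E  (A=forall, E=exists)
Group into maximal same-type runs:
  Ax2 | Ex1 | Ax1 | Ex2
Number of blocks = 4

4


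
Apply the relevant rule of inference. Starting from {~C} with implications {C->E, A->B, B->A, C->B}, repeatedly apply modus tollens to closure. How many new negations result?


Initial negated facts: {~C}
Apply modus tollens to closure:
  (no implication fires)
Final negated: {~C}
New negations: {(none)}
Count = 0

0


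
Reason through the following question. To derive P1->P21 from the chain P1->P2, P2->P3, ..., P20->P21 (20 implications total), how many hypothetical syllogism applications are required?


With 20 implications in a chain connecting 21 propositions:
P1->P2, P2->P3, ..., P20->P21
Steps needed = (number of implications) - 1 = 20 - 1 = 19

19


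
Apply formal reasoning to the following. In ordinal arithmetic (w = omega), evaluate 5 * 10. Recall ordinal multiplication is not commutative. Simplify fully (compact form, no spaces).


Compute 5 * 10.
Ordinal * is associative and left-distributive over +, but NOT commutative; for finite n>1, n*w = w but w*n stays w*n.
Both finite; ordinal * agrees with natural *: 5 * 10 = 50.
Result = 50

50


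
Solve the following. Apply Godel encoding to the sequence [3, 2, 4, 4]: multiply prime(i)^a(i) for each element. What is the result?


Encode each element as an exponent of the corresponding prime:
  2^3 = 8
  3^2 = 9
  5^4 = 625
  7^4 = 2401
Product = 8 * 9 * 625 * 2401 = 108045000

108045000


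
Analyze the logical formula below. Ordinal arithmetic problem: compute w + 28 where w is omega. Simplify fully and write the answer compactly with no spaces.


Compute w + 28.
Ordinal + is associative but NOT commutative; for finite n>0, n + w = w but w + n stays w+n.
w + 28 is already in normal form (a successor ordinal beyond w).
Result = w+28

w+28


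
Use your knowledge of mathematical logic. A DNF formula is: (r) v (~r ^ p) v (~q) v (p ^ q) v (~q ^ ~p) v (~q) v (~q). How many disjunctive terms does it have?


A DNF formula is a disjunction of terms (conjunctions).
Terms are separated by v.
Counting the disjuncts: 7 terms.

7


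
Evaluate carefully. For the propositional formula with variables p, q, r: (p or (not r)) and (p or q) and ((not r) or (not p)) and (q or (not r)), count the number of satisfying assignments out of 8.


Evaluate all 8 assignments for p, q, r:
p=0, q=0, r=0: 0
p=0, q=0, r=1: 0
p=0, q=1, r=0: 1
p=0, q=1, r=1: 0
p=1, q=0, r=0: 1
p=1, q=0, r=1: 0
p=1, q=1, r=0: 1
p=1, q=1, r=1: 0
Satisfying count = 3

3


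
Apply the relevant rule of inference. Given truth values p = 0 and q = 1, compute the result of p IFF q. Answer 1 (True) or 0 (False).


p = 0, q = 1
Operation: p IFF q
Evaluate: 0 IFF 1 = 0

0


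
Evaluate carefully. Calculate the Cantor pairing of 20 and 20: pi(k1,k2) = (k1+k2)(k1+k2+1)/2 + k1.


k1 + k2 = 40
(k1+k2)(k1+k2+1)/2 = 40 * 41 / 2 = 820
pi = 820 + 20 = 840

840


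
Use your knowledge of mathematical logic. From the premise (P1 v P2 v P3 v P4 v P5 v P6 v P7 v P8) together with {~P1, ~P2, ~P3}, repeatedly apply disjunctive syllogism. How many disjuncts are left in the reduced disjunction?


Original disjuncts (8): P1, P2, P3, P4, P5, P6, P7, P8
Negated (eliminate): ~P1, ~P2, ~P3
Remaining disjuncts: P4, P5, P6, P7, P8
Count = 8 - 3 = 5

5


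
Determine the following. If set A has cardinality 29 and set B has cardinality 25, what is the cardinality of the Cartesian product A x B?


The Cartesian product A x B contains all ordered pairs (a, b).
|A x B| = |A| * |B| = 29 * 25 = 725

725


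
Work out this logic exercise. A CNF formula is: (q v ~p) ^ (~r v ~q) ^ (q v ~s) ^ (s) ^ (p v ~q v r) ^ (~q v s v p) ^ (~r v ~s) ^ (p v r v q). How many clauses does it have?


A CNF formula is a conjunction of clauses.
Clauses are separated by ^.
Counting the conjuncts: 8 clauses.

8


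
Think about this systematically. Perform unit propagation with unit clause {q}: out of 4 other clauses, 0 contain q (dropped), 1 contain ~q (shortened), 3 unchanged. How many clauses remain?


Satisfied (removed): 0
Shortened (remain): 1
Unchanged (remain): 3
Remaining = 1 + 3 = 4

4


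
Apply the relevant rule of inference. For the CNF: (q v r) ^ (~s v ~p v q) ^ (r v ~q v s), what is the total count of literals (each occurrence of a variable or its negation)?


Counting literals in each clause:
Clause 1: 2 literal(s)
Clause 2: 3 literal(s)
Clause 3: 3 literal(s)
Total = 8

8


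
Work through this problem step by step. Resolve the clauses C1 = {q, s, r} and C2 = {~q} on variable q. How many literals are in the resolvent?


Remove q from C1 and ~q from C2.
C1 remainder: {s, r}
C2 remainder: {}
Union (resolvent): {r, s}
Resolvent has 2 literal(s).

2


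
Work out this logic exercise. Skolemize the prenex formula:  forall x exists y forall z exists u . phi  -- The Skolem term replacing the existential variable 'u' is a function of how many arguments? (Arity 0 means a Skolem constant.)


Quantifier prefix: forall x exists y forall z exists u
'u' is existentially quantified at position 4.
Universal variables preceding it: x, z
Skolem function arity = 2

2


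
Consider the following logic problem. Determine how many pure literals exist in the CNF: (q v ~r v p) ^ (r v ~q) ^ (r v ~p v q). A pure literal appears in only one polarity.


Check each variable for pure literal status:
p: mixed (not pure)
q: mixed (not pure)
r: mixed (not pure)
Pure literal count = 0

0


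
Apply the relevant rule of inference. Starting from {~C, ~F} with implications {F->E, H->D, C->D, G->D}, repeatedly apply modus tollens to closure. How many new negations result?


Initial negated facts: {~C, ~F}
Apply modus tollens to closure:
  (no implication fires)
Final negated: {~C, ~F}
New negations: {(none)}
Count = 0

0


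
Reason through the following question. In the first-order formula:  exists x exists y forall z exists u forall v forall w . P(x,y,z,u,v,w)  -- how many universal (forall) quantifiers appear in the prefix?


Quantifier prefix: exists x exists y forall z exists u forall v forall w
Mark each quantifier type:
  E E U E U U
Universal count = 3, Existential count = 3
Asked for universal (forall) quantifiers: 3

3


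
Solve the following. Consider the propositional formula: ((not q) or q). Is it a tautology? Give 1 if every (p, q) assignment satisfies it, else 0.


Check all 4 assignments:
p=0, q=0: 1
p=0, q=1: 1
p=1, q=0: 1
p=1, q=1: 1
Satisfying count = 4/4.
Tautology iff count = 4: yes.

1


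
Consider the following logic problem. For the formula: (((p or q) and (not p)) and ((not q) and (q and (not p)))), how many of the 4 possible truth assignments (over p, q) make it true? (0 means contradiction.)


Check all 4 assignments:
p=0, q=0: 0
p=0, q=1: 0
p=1, q=0: 0
p=1, q=1: 0
Count of True = 0

0


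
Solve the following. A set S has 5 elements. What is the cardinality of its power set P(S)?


The power set of a set with n elements has 2^n elements.
|P(S)| = 2^5 = 32

32


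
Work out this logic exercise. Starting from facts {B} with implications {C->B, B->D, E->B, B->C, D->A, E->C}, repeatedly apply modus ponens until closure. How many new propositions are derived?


Initial facts: {B}
Apply modus ponens to closure:
  B and B->D  =>  D
  B and B->C  =>  C
  D and D->A  =>  A
Final known: {A, B, C, D}
New propositions: {A, C, D}
Count = 3

3


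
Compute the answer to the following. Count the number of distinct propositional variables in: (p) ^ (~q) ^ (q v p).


Identify each variable that appears in the formula.
Variables found: p, q
Count = 2

2


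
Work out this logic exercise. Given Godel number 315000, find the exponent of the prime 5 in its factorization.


Factorize 315000 by dividing by 5 repeatedly.
Division steps: 5 divides 315000 exactly 4 time(s).
Exponent of 5 = 4

4


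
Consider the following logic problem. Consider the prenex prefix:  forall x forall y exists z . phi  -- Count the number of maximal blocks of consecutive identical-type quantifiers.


Quantifier-type sequence: A A E  (A=forall, E=exists)
Group into maximal same-type runs:
  Ax2 | Ex1
Number of blocks = 2

2


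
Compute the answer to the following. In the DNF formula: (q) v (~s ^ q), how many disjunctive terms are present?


A DNF formula is a disjunction of terms (conjunctions).
Terms are separated by v.
Counting the disjuncts: 2 terms.

2


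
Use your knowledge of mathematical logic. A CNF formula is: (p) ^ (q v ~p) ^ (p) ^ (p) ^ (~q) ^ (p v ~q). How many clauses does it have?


A CNF formula is a conjunction of clauses.
Clauses are separated by ^.
Counting the conjuncts: 6 clauses.

6


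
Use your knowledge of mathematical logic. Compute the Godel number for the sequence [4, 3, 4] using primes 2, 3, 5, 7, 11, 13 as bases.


Encode each element as an exponent of the corresponding prime:
  2^4 = 16
  3^3 = 27
  5^4 = 625
Product = 16 * 27 * 625 = 270000

270000


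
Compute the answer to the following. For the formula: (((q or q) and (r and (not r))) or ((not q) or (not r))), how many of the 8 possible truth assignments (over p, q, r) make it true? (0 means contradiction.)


Check all 8 assignments:
p=0, q=0, r=0: 1
p=0, q=0, r=1: 1
p=0, q=1, r=0: 1
p=0, q=1, r=1: 0
p=1, q=0, r=0: 1
p=1, q=0, r=1: 1
p=1, q=1, r=0: 1
p=1, q=1, r=1: 0
Count of True = 6

6


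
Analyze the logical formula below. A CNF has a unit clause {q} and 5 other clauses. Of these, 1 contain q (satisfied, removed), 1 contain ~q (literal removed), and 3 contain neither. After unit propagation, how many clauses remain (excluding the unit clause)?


Satisfied (removed): 1
Shortened (remain): 1
Unchanged (remain): 3
Remaining = 1 + 3 = 4

4


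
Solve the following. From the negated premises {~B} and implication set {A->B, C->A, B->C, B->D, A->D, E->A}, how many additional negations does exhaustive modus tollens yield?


Initial negated facts: {~B}
Apply modus tollens to closure:
  ~B and A->B  =>  ~A
  ~A and C->A  =>  ~C
  ~A and E->A  =>  ~E
Final negated: {~A, ~B, ~C, ~E}
New negations: {~A, ~C, ~E}
Count = 3

3


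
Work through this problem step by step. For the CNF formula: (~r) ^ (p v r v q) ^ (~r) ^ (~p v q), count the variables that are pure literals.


Check each variable for pure literal status:
p: mixed (not pure)
q: pure positive
r: mixed (not pure)
Pure literal count = 1

1


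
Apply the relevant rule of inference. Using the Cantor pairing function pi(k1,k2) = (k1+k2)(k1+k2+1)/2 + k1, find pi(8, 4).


k1 + k2 = 12
(k1+k2)(k1+k2+1)/2 = 12 * 13 / 2 = 78
pi = 78 + 8 = 86

86


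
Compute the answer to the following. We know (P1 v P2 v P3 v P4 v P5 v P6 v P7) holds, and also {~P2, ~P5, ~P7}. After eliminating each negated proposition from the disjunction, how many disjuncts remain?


Original disjuncts (7): P1, P2, P3, P4, P5, P6, P7
Negated (eliminate): ~P2, ~P5, ~P7
Remaining disjuncts: P1, P3, P4, P6
Count = 7 - 3 = 4

4


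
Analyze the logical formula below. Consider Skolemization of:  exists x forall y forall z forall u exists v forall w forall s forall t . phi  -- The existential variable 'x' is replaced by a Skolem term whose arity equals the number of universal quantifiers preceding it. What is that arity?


Quantifier prefix: exists x forall y forall z forall u exists v forall w forall s forall t
'x' is existentially quantified at position 1.
No universal quantifiers precede it.
Skolem function arity = 0 (a Skolem constant)

0


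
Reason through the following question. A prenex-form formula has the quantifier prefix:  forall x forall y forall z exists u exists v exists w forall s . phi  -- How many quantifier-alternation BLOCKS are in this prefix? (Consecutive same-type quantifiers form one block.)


Quantifier-type sequence: A A A E E E A  (A=forall, E=exists)
Group into maximal same-type runs:
  Ax3 | Ex3 | Ax1
Number of blocks = 3

3


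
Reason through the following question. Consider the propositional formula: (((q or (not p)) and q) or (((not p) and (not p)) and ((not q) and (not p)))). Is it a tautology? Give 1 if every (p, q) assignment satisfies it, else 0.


Check all 4 assignments:
p=0, q=0: 1
p=0, q=1: 1
p=1, q=0: 0
p=1, q=1: 1
Satisfying count = 3/4.
Tautology iff count = 4: no.

0


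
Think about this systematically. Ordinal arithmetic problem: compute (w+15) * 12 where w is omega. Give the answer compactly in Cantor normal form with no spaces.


Compute (w+15) * 12.
Ordinal * is associative and left-distributive over +, but NOT commutative; for finite n>1, n*w = w but w*n stays w*n.
(w+15) * 12 = (w+15) repeated 12 times. Each intermediate +15 is absorbed by the following w; only the last survives: w*12+15.
Result = w*12+15

w*12+15


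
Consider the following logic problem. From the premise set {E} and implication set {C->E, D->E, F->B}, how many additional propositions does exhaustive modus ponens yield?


Initial facts: {E}
Apply modus ponens to closure:
  (no implication fires)
Final known: {E}
New propositions: {(none)}
Count = 0

0


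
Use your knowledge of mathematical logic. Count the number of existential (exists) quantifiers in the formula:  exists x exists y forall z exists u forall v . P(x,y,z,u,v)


Quantifier prefix: exists x exists y forall z exists u forall v
Mark each quantifier type:
  E E U E U
Universal count = 2, Existential count = 3
Asked for existential (exists) quantifiers: 3

3


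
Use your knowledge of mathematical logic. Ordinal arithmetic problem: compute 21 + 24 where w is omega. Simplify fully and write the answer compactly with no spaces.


Compute 21 + 24.
Ordinal + is associative but NOT commutative; for finite n>0, n + w = w but w + n stays w+n.
Both operands finite; ordinal + agrees with natural +: 21 + 24 = 45.
Result = 45

45


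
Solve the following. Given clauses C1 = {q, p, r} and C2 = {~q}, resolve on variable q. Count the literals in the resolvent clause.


Remove q from C1 and ~q from C2.
C1 remainder: {p, r}
C2 remainder: {}
Union (resolvent): {p, r}
Resolvent has 2 literal(s).

2


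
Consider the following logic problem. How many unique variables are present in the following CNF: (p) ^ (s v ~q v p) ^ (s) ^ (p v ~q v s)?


Identify each variable that appears in the formula.
Variables found: p, q, s
Count = 3

3


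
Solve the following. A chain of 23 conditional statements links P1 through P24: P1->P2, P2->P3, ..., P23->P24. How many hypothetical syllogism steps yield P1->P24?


With 23 implications in a chain connecting 24 propositions:
P1->P2, P2->P3, ..., P23->P24
Steps needed = (number of implications) - 1 = 23 - 1 = 22

22


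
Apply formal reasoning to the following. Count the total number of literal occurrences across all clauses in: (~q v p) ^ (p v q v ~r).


Counting literals in each clause:
Clause 1: 2 literal(s)
Clause 2: 3 literal(s)
Total = 5

5


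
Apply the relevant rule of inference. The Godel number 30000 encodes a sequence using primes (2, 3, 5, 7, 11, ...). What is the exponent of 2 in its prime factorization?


Factorize 30000 by dividing by 2 repeatedly.
Division steps: 2 divides 30000 exactly 4 time(s).
Exponent of 2 = 4

4


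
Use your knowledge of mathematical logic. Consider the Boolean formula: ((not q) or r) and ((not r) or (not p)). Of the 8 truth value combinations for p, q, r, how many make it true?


Evaluate all 8 assignments for p, q, r:
p=0, q=0, r=0: 1
p=0, q=0, r=1: 1
p=0, q=1, r=0: 0
p=0, q=1, r=1: 1
p=1, q=0, r=0: 1
p=1, q=0, r=1: 0
p=1, q=1, r=0: 0
p=1, q=1, r=1: 0
Satisfying count = 4

4


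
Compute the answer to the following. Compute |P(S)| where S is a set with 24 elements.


The power set of a set with n elements has 2^n elements.
|P(S)| = 2^24 = 16777216

16777216


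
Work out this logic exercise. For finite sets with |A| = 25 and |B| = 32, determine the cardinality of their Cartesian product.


The Cartesian product A x B contains all ordered pairs (a, b).
|A x B| = |A| * |B| = 25 * 32 = 800

800


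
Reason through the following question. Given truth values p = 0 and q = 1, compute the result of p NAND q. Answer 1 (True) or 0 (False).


p = 0, q = 1
Operation: p NAND q
Evaluate: 0 NAND 1 = 1

1


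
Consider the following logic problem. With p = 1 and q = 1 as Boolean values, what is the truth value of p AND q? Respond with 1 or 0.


p = 1, q = 1
Operation: p AND q
Evaluate: 1 AND 1 = 1

1


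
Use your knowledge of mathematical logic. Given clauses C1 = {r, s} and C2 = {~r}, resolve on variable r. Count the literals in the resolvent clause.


Remove r from C1 and ~r from C2.
C1 remainder: {s}
C2 remainder: {}
Union (resolvent): {s}
Resolvent has 1 literal(s).

1


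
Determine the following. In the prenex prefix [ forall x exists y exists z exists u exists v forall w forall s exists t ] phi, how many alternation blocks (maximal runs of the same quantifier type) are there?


Quantifier-type sequence: A E E E E A A E  (A=forall, E=exists)
Group into maximal same-type runs:
  Ax1 | Ex4 | Ax2 | Ex1
Number of blocks = 4

4
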